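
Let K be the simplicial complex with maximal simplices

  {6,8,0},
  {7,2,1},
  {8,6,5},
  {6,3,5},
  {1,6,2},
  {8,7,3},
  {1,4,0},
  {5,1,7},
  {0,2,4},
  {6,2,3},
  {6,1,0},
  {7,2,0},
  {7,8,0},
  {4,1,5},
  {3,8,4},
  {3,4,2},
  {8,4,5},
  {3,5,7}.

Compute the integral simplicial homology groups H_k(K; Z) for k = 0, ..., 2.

H_0 = Z,  H_1 = Z ⊕ Z/2Z,  H_2 = 0.

Take the total order 0 < 1 < 2 < 3 < 4 < 5 < 6 < 7 < 8 on the vertex set. Then K (dimension 2) consists of the simplices:

  0-simplices (9): [0], [1], [2], [3], [4], [5], [6], [7], [8]
  1-simplices (27): (27 of them)
  2-simplices (18): [0,1,4], [0,1,6], [0,2,4], [0,2,7], [0,6,8], [0,7,8], [1,2,6], [1,2,7], [1,4,5], [1,5,7], [2,3,4], [2,3,6], [3,4,8], [3,5,6], [3,5,7], [3,7,8], [4,5,8], [5,6,8]

Hence C_0 ≅ Z^9, C_1 ≅ Z^27, C_2 ≅ Z^18.

Boundary ∂_1: C_1 → C_0 sends each edge [p,q] (with p < q) to q − p. For instance
  ∂[2,4] = [4] − [2].
This gives a 9×27 integer matrix of rank 8; reducing to Smith normal form yields diagonal entries (1,1,1,1,1,1,1,1).

Boundary ∂_2: C_2 → C_1 sends each 2-simplex [p,q,r] to [q,r] − [p,r] + [p,q]. For instance
  ∂[0,1,6] = [1,6] − [0,6] + [0,1],
  ∂[3,5,7] = [5,7] − [3,7] + [3,5].
This gives a 27×18 integer matrix of rank 18; reducing to Smith normal form yields diagonal entries (1,1,1,1,1,1,1,1,1,1,1,1,1,1,1,1,1,2).

From H_k ≅ ker(∂_k) / im(∂_{k+1}) we obtain:

  H_0: rank C_0 − rank ∂_1 = 9 − 8 = 1, and the invariant factors of ∂_1 are all 1, so H_0 = Z.
  H_1: rank ker ∂_1 − rank ∂_2 = (27 − 8) − 18 = 1, and ∂_2 has invariant factor 2 > 1, so H_1 = Z ⊕ Z/2Z.
  H_2: rank ker ∂_2 − rank ∂_3 = (18 − 18) − 0 = 0, and there is no ∂_3, so H_2 = 0.

(K is a triangulation of the Klein bottle.)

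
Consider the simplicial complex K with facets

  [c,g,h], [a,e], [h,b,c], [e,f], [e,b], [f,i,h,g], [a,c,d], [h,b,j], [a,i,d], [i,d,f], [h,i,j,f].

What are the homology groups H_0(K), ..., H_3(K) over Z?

Fix the vertex order a < b < c < d < e < f < g < h < i < j and write every simplex with vertices in increasing order. Then dim K = 3 and the simplices of K are:

  0-simplices (10): a, b, c, d, e, f, g, h, i, j
  1-simplices (23): ac, ad, ae, ai, bc, be, bh, bj, cd, cg, ch, df, di, ef, fg, fh, fi, fj, gh, gi, hi, hj, ij
  2-simplices (13): acd, adi, bch, bhj, cgh, dfi, fgh, fgi, fhi, fhj, fij, ghi, hij
  3-simplices (2): fghi, fhij

so the chain groups are C_0 ≅ Z^10, C_1 ≅ Z^23, C_2 ≅ Z^13, C_3 ≅ Z^2.

Boundary ∂_1: C_1 → C_0 maps an edge to its endpoints' difference, ∂[p,q] = q − p. For instance
  ∂ij = j − i.
The resulting 10×23 matrix has rank 9, and its Smith normal form has invariant factors (1,1,1,1,1,1,1,1,1).

The boundary map ∂_2: C_2 → C_1 maps a triangle to the signed sum of its edges. For instance
  ∂fij = ij − fj + fi,
  ∂fhj = hj − fj + fh.
As a 23×13 matrix over Z this has rank 11, with invariant factors (1,1,1,1,1,1,1,1,1,1,1).

Boundary ∂_3: C_3 → C_2 sends each 3-simplex σ to the alternating sum Σ_i (−1)^i (σ with its i-th vertex removed). For instance
  ∂fhij = hij − fij + fhj − fhi,
  ∂fghi = ghi − fhi + fgi − fgh.
The 13×2 boundary matrix has rank 2 and Smith normal form diag(1,1).

Reading off H_k = ker ∂_k / im ∂_{k+1}:

  H_0: rank C_0 − rank ∂_1 = 10 − 9 = 1, and the invariant factors of ∂_1 are all 1, so H_0 ≅ Z.
  H_1: rank ker ∂_1 − rank ∂_2 = (23 − 9) − 11 = 3, and the invariant factors of ∂_2 are all 1, so H_1 ≅ Z^3.
  H_2: rank ker ∂_2 − rank ∂_3 = (13 − 11) − 2 = 0, and the invariant factors of ∂_3 are all 1, so H_2 ≅ 0.
  H_3: rank ker ∂_3 − rank ∂_4 = (2 − 2) − 0 = 0, and there is no ∂_4, so H_3 ≅ 0.

H_0 ≅ Z,  H_1 ≅ Z^3,  H_2 = 0,  H_3 = 0.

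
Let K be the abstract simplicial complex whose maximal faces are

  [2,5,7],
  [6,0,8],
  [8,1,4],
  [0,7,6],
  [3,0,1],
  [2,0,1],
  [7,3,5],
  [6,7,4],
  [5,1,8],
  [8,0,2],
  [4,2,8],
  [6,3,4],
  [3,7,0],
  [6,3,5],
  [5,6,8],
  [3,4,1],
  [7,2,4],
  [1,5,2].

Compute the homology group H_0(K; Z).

H_0 ≅ Z.

Fix the vertex order 0 < 1 < 2 < 3 < 4 < 5 < 6 < 7 < 8 and write every simplex with vertices in increasing order. Then dim K = 2 and the simplices of K are:

  0-simplices (9): [0], [1], [2], [3], [4], [5], [6], [7], [8]
  1-simplices (27): (27 of them)
  2-simplices (18): [0,1,2], [0,1,3], [0,2,8], [0,3,7], [0,6,7], [0,6,8], [1,2,5], [1,3,4], [1,4,8], [1,5,8], [2,4,7], [2,4,8], [2,5,7], [3,4,6], [3,5,6], [3,5,7], [4,6,7], [5,6,8]

Hence C_0 ≅ Z^9, C_1 ≅ Z^27, C_2 ≅ Z^18.

The boundary map ∂_1: C_1 → C_0 is given by ∂[p,q] = [q] − [p].
This gives a 9×27 integer matrix of rank 8; reducing to Smith normal form yields diagonal entries (1,1,1,1,1,1,1,1).

The boundary map ∂_2: C_2 → C_1 sends each 2-simplex [p,q,r] to [q,r] − [p,r] + [p,q]. For instance
  ∂[0,6,8] = [6,8] − [0,8] + [0,6],
  ∂[0,6,7] = [6,7] − [0,7] + [0,6].
This gives a 27×18 integer matrix of rank 18; reducing to Smith normal form yields diagonal entries (1,1,1,1,1,1,1,1,1,1,1,1,1,1,1,1,1,2).

Computing H_k = (kernel of ∂_k) / (image of ∂_{k+1}):

  H_0: rank C_0 − rank ∂_1 = 9 − 8 = 1, and the invariant factors of ∂_1 are all 1, so H_0 = Z.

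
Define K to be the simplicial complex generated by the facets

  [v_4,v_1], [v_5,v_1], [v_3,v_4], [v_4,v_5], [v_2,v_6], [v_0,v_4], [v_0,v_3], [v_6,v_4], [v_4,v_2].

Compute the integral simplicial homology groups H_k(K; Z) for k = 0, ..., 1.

H_0 = Z,  H_1 = Z^3.

Fix the vertex order v_0 < v_1 < v_2 < v_3 < v_4 < v_5 < v_6 and write every simplex with vertices in increasing order. Then dim K = 1 and the simplices of K are:

  0-simplices (7): [v_0], [v_1], [v_2], [v_3], [v_4], [v_5], [v_6]
  1-simplices (9): [v_0,v_3], [v_0,v_4], [v_1,v_4], [v_1,v_5], [v_2,v_4], [v_2,v_6], [v_3,v_4], [v_4,v_5], [v_4,v_6]

giving chain groups C_0 ≅ Z^7, C_1 ≅ Z^9.

Boundary ∂_1: C_1 → C_0 is given by ∂[p,q] = [q] − [p]. For instance
  ∂[v_1,v_4] = [v_4] − [v_1].
The resulting 7×9 matrix has rank 6, and its Smith normal form has invariant factors (1,1,1,1,1,1).

Computing H_k = (kernel of ∂_k) / (image of ∂_{k+1}):

  H_0: rank C_0 − rank ∂_1 = 7 − 6 = 1, and the invariant factors of ∂_1 are all 1, so H_0 = Z.
  H_1: rank ker ∂_1 − rank ∂_2 = (9 − 6) − 0 = 3, and there is no ∂_2, so H_1 = Z^3.

As a check, the Euler characteristic is 7 − 9 = -2, which agrees with 1 − 3 = -2.
(K is a triangulation of a wedge of 3 circles.)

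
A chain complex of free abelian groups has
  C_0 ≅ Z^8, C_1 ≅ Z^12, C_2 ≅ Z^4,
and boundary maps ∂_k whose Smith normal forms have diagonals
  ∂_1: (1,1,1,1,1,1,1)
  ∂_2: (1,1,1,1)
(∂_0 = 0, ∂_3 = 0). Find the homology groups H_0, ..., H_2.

H_0: b_0 = 8 − 0 − 7 = 1; torsion from ∂_1 factors > 1: none. So H_0 = Z.
H_1: b_1 = 12 − 7 − 4 = 1; torsion from ∂_2 factors > 1: none. So H_1 = Z.
H_2: b_2 = 4 − 4 − 0 = 0; torsion from ∂_3 factors > 1: none. So H_2 = 0.

H_0 = Z,  H_1 = Z,  H_2 = 0.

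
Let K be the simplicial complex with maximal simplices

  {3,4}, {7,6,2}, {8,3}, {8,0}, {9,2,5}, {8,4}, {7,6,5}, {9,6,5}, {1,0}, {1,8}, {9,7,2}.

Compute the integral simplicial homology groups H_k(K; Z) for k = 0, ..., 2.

H_0 ≅ Z^2,  H_1 ≅ Z^3,  H_2 = 0.

Take the total order 0 < 1 < 2 < 3 < 4 < 5 < 6 < 7 < 8 < 9 on the vertex set. Then K (dimension 2) consists of the simplices:

  0-simplices (10): [0], [1], [2], [3], [4], [5], [6], [7], [8], [9]
  1-simplices (16): [0,1], [0,8], [1,8], [2,5], [2,6], [2,7], [2,9], [3,4], [3,8], [4,8], [5,6], [5,7], [5,9], [6,7], [6,9], [7,9]
  2-simplices (5): [2,5,9], [2,6,7], [2,7,9], [5,6,7], [5,6,9]

so the chain groups are C_0 ≅ Z^10, C_1 ≅ Z^16, C_2 ≅ Z^5.

Boundary ∂_1: C_1 → C_0 sends each edge [p,q] (with p < q) to q − p. For instance
  ∂[6,9] = [9] − [6].
The 10×16 boundary matrix has rank 8 and Smith normal form diag(1,1,1,1,1,1,1,1).

∂_2: C_2 → C_1 acts by ∂[p,q,r] = [q,r] − [p,r] + [p,q]. For instance
  ∂[5,6,9] = [6,9] − [5,9] + [5,6],
  ∂[2,7,9] = [7,9] − [2,9] + [2,7].
As a 16×5 matrix over Z this has rank 5, with invariant factors (1,1,1,1,1).

Reading off H_k = ker ∂_k / im ∂_{k+1}:

  H_0: rank C_0 − rank ∂_1 = 10 − 8 = 2, and the invariant factors of ∂_1 are all 1, so H_0 = Z^2.
  H_1: rank ker ∂_1 − rank ∂_2 = (16 − 8) − 5 = 3, and the invariant factors of ∂_2 are all 1, so H_1 = Z^3.
  H_2: rank ker ∂_2 − rank ∂_3 = (5 − 5) − 0 = 0, and there is no ∂_3, so H_2 = 0.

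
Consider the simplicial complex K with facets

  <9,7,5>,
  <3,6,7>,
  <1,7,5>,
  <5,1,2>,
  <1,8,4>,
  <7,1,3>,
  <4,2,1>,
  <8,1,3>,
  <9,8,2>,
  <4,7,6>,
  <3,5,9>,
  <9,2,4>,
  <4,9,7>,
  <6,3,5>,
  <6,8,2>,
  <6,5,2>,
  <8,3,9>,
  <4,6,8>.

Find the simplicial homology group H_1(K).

H_1 = Z ⊕ Z_2.

Take the total order 1 < 2 < 3 < 4 < 5 < 6 < 7 < 8 < 9 on the vertex set. Then K (dimension 2) consists of the simplices:

  0-simplices (9): [1], [2], [3], [4], [5], [6], [7], [8], [9]
  1-simplices (27): (27 of them)
  2-simplices (18): [1,2,4], [1,2,5], [1,3,7], [1,3,8], [1,4,8], [1,5,7], [2,4,9], [2,5,6], [2,6,8], [2,8,9], [3,5,6], [3,5,9], [3,6,7], [3,8,9], [4,6,7], [4,6,8], [4,7,9], [5,7,9]

so the chain groups are C_0 ≅ Z^9, C_1 ≅ Z^27, C_2 ≅ Z^18.

Boundary ∂_1: C_1 → C_0 sends each edge [p,q] (with p < q) to q − p. For instance
  ∂[2,4] = [4] − [2].
The resulting 9×27 matrix has rank 8, and its Smith normal form has invariant factors (1,1,1,1,1,1,1,1).

The boundary map ∂_2: C_2 → C_1 maps a triangle to the signed sum of its edges. For instance
  ∂[2,8,9] = [8,9] − [2,9] + [2,8],
  ∂[1,5,7] = [5,7] − [1,7] + [1,5].
This gives a 27×18 integer matrix of rank 18; reducing to Smith normal form yields diagonal entries (1,1,1,1,1,1,1,1,1,1,1,1,1,1,1,1,1,2).

Reading off H_k = ker ∂_k / im ∂_{k+1}:

  H_1: rank ker ∂_1 − rank ∂_2 = (27 − 8) − 18 = 1, and ∂_2 has invariant factor 2 > 1, so H_1 ≅ Z ⊕ Z_2.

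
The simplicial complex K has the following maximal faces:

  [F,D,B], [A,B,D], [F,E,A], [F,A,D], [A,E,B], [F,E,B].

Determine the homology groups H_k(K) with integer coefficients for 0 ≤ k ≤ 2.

Fix the vertex order A < B < D < E < F and write every simplex with vertices in increasing order. Then dim K = 2 and the simplices of K are:

  0-simplices (5): A, B, D, E, F
  1-simplices (9): AB, AD, AE, AF, BD, BE, BF, DF, EF
  2-simplices (6): ABD, ABE, ADF, AEF, BDF, BEF

giving chain groups C_0 ≅ Z^5, C_1 ≅ Z^9, C_2 ≅ Z^6.

Boundary ∂_1: C_1 → C_0 sends each edge [p,q] (with p < q) to q − p.
The resulting 5×9 matrix has rank 4, and its Smith normal form has invariant factors (1,1,1,1).

The boundary map ∂_2: C_2 → C_1 maps a triangle to the signed sum of its edges. For instance
  ∂ABD = BD − AD + AB,
  ∂BEF = EF − BF + BE.
The resulting 9×6 matrix has rank 5, and its Smith normal form has invariant factors (1,1,1,1,1).

Reading off H_k = ker ∂_k / im ∂_{k+1}:

  H_0: rank C_0 − rank ∂_1 = 5 − 4 = 1, and the invariant factors of ∂_1 are all 1, so H_0 = Z.
  H_1: rank ker ∂_1 − rank ∂_2 = (9 − 4) − 5 = 0, and the invariant factors of ∂_2 are all 1, so H_1 = 0.
  H_2: rank ker ∂_2 − rank ∂_3 = (6 − 5) − 0 = 1, and there is no ∂_3, so H_2 = Z.

As a check, the Euler characteristic is 5 − 9 + 6 = 2, which agrees with 1 − 0 + 1 = 2.

H_0 ≅ Z,  H_1 = 0,  H_2 ≅ Z.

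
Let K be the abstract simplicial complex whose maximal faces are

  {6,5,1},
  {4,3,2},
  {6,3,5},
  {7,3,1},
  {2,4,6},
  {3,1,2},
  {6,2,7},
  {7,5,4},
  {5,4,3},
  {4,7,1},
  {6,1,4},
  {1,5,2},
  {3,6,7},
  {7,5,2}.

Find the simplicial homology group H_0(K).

H_0 ≅ Z.

Take the total order 1 < 2 < 3 < 4 < 5 < 6 < 7 on the vertex set. Then K (dimension 2) consists of the simplices:

  0-simplices (7): [1], [2], [3], [4], [5], [6], [7]
  1-simplices (21): [1,2], [1,3], [1,4], [1,5], [1,6], [1,7], [2,3], [2,4], [2,5], [2,6], [2,7], [3,4], [3,5], [3,6], [3,7], [4,5], [4,6], [4,7], [5,6], [5,7], [6,7]
  2-simplices (14): [1,2,3], [1,2,5], [1,3,7], [1,4,6], [1,4,7], [1,5,6], [2,3,4], [2,4,6], [2,5,7], [2,6,7], [3,4,5], [3,5,6], [3,6,7], [4,5,7]

Hence C_0 ≅ Z^7, C_1 ≅ Z^21, C_2 ≅ Z^14.

∂_1: C_1 → C_0 maps an edge to its endpoints' difference, ∂[p,q] = q − p. For instance
  ∂[6,7] = [7] − [6].
The 7×21 boundary matrix has rank 6 and Smith normal form diag(1,1,1,1,1,1).

The boundary map ∂_2: C_2 → C_1 sends each 2-simplex [p,q,r] to [q,r] − [p,r] + [p,q]. For instance
  ∂[4,5,7] = [5,7] − [4,7] + [4,5],
  ∂[2,5,7] = [5,7] − [2,7] + [2,5].
As a 21×14 matrix over Z this has rank 13, with invariant factors (1,1,1,1,1,1,1,1,1,1,1,1,1).

Now H_k = ker ∂_k / im ∂_{k+1}, so:

  H_0: rank C_0 − rank ∂_1 = 7 − 6 = 1, and the invariant factors of ∂_1 are all 1, so H_0 ≅ Z.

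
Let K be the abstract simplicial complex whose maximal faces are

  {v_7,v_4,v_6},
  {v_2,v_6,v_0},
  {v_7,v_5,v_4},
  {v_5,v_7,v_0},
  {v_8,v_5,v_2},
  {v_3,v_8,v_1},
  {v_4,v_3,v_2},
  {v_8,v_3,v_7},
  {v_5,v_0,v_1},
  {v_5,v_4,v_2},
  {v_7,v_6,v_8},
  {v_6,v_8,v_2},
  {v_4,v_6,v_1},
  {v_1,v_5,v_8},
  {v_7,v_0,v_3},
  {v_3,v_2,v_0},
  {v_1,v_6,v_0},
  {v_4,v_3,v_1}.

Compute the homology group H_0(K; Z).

Fix the vertex order v_0 < v_1 < v_2 < v_3 < v_4 < v_5 < v_6 < v_7 < v_8 and write every simplex with vertices in increasing order. Then dim K = 2 and the simplices of K are:

  0-simplices (9): [v_0], [v_1], [v_2], [v_3], [v_4], [v_5], [v_6], [v_7], [v_8]
  1-simplices (27): (27 of them)
  2-simplices (18): (18 of them)

so the chain groups are C_0 ≅ Z^9, C_1 ≅ Z^27, C_2 ≅ Z^18.

The boundary map ∂_1: C_1 → C_0 is given by ∂[p,q] = [q] − [p].
The 9×27 boundary matrix has rank 8 and Smith normal form diag(1,1,1,1,1,1,1,1).

The boundary map ∂_2: C_2 → C_1 acts by ∂[p,q,r] = [q,r] − [p,r] + [p,q]. For instance
  ∂[v_0,v_5,v_7] = [v_5,v_7] − [v_0,v_7] + [v_0,v_5],
  ∂[v_1,v_5,v_8] = [v_5,v_8] − [v_1,v_8] + [v_1,v_5].
This gives a 27×18 integer matrix of rank 17; reducing to Smith normal form yields diagonal entries (1,1,1,1,1,1,1,1,1,1,1,1,1,1,1,1,1).

From H_k ≅ ker(∂_k) / im(∂_{k+1}) we obtain:

  H_0: rank C_0 − rank ∂_1 = 9 − 8 = 1, and the invariant factors of ∂_1 are all 1, so H_0 ≅ Z.

H_0 ≅ Z.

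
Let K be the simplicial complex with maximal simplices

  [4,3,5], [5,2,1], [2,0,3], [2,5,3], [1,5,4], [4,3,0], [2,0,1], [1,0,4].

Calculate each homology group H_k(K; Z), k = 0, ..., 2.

Take the total order 0 < 1 < 2 < 3 < 4 < 5 on the vertex set. Then K (dimension 2) consists of the simplices:

  0-simplices (6): [0], [1], [2], [3], [4], [5]
  1-simplices (12): [0,1], [0,2], [0,3], [0,4], [1,2], [1,4], [1,5], [2,3], [2,5], [3,4], [3,5], [4,5]
  2-simplices (8): [0,1,2], [0,1,4], [0,2,3], [0,3,4], [1,2,5], [1,4,5], [2,3,5], [3,4,5]

giving chain groups C_0 ≅ Z^6, C_1 ≅ Z^12, C_2 ≅ Z^8.

Boundary ∂_1: C_1 → C_0 sends each edge [p,q] (with p < q) to q − p.
As a 6×12 matrix over Z this has rank 5, with invariant factors (1,1,1,1,1).

∂_2: C_2 → C_1 acts by ∂[p,q,r] = [q,r] − [p,r] + [p,q]. For instance
  ∂[1,4,5] = [4,5] − [1,5] + [1,4],
  ∂[3,4,5] = [4,5] − [3,5] + [3,4].
As a 12×8 matrix over Z this has rank 7, with invariant factors (1,1,1,1,1,1,1).

From H_k ≅ ker(∂_k) / im(∂_{k+1}) we obtain:

  H_0: rank C_0 − rank ∂_1 = 6 − 5 = 1, and the invariant factors of ∂_1 are all 1, so H_0 = Z.
  H_1: rank ker ∂_1 − rank ∂_2 = (12 − 5) − 7 = 0, and the invariant factors of ∂_2 are all 1, so H_1 = 0.
  H_2: rank ker ∂_2 − rank ∂_3 = (8 − 7) − 0 = 1, and there is no ∂_3, so H_2 = Z.

(K is a triangulation of the 2-sphere S^2.)

H_0 = Z,  H_1 = 0,  H_2 = Z.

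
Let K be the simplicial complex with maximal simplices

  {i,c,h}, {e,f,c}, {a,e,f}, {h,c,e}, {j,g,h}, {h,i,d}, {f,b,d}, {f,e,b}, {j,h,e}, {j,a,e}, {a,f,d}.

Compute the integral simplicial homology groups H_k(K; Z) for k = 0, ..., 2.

Fix the vertex order a < b < c < d < e < f < g < h < i < j and write every simplex with vertices in increasing order. Then dim K = 2 and the simplices of K are:

  0-simplices (10): a, b, c, d, e, f, g, h, i, j
  1-simplices (21): ad, ae, af, aj, bd, be, bf, ce, cf, ch, ci, df, dh, di, ef, eh, ej, gh, gj, hi, hj
  2-simplices (11): adf, aef, aej, bdf, bef, cef, ceh, chi, dhi, ehj, ghj

Hence C_0 ≅ Z^10, C_1 ≅ Z^21, C_2 ≅ Z^11.

The boundary map ∂_1: C_1 → C_0 is given by ∂[p,q] = [q] − [p].
This gives a 10×21 integer matrix of rank 9; reducing to Smith normal form yields diagonal entries (1,1,1,1,1,1,1,1,1).

Boundary ∂_2: C_2 → C_1 acts by ∂[p,q,r] = [q,r] − [p,r] + [p,q]. For instance
  ∂ceh = eh − ch + ce,
  ∂cef = ef − cf + ce.
The 21×11 boundary matrix has rank 11 and Smith normal form diag(1,1,1,1,1,1,1,1,1,1,1).

Now H_k = ker ∂_k / im ∂_{k+1}, so:

  H_0: rank C_0 − rank ∂_1 = 10 − 9 = 1, and the invariant factors of ∂_1 are all 1, so H_0 ≅ Z.
  H_1: rank ker ∂_1 − rank ∂_2 = (21 − 9) − 11 = 1, and the invariant factors of ∂_2 are all 1, so H_1 ≅ Z.
  H_2: rank ker ∂_2 − rank ∂_3 = (11 − 11) − 0 = 0, and there is no ∂_3, so H_2 ≅ 0.

H_0 ≅ Z,  H_1 ≅ Z,  H_2 = 0.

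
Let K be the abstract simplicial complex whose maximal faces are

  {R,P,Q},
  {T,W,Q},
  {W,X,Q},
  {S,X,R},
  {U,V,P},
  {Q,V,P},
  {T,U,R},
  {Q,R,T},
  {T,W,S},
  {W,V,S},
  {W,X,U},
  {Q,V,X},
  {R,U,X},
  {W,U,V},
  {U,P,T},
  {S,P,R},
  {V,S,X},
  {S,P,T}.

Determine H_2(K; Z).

H_2 ≅ 0.

Fix the vertex order P < Q < R < S < T < U < V < W < X and write every simplex with vertices in increasing order. Then dim K = 2 and the simplices of K are:

  0-simplices (9): P, Q, R, S, T, U, V, W, X
  1-simplices (27): PQ, PR, PS, PT, PU, PV, QR, QT, QV, QW, QX, RS, RT, RU, RX, ST, SV, SW, SX, TU, TW, UV, UW, UX, VW, VX, WX
  2-simplices (18): PQR, PQV, PRS, PST, PTU, PUV, QRT, QTW, QVX, QWX, RSX, RTU, RUX, STW, SVW, SVX, UVW, UWX

Hence C_0 ≅ Z^9, C_1 ≅ Z^27, C_2 ≅ Z^18.

∂_1: C_1 → C_0 is given by ∂[p,q] = [q] − [p].
The resulting 9×27 matrix has rank 8, and its Smith normal form has invariant factors (1,1,1,1,1,1,1,1).

Boundary ∂_2: C_2 → C_1 maps a triangle to the signed sum of its edges. For instance
  ∂QVX = VX − QX + QV,
  ∂QWX = WX − QX + QW.
As a 27×18 matrix over Z this has rank 18, with invariant factors (1,1,1,1,1,1,1,1,1,1,1,1,1,1,1,1,1,2).

Now H_k = ker ∂_k / im ∂_{k+1}, so:

  H_2: rank ker ∂_2 − rank ∂_3 = (18 − 18) − 0 = 0, and there is no ∂_3, so H_2 ≅ 0.

(K is a triangulation of the Klein bottle.)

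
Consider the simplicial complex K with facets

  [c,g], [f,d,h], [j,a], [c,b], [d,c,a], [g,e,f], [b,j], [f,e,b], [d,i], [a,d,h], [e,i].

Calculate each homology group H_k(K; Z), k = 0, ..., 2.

H_0 ≅ Z,  H_1 ≅ Z^4,  H_2 = 0.

We work with the vertex ordering a < b < c < d < e < f < g < h < i < j. The simplices of K, each written with vertices in increasing order, are:

  0-simplices (10): a, b, c, d, e, f, g, h, i, j
  1-simplices (18): ac, ad, ah, aj, bc, be, bf, bj, cd, cg, df, dh, di, ef, eg, ei, fg, fh
  2-simplices (5): acd, adh, bef, dfh, efg

Hence C_0 ≅ Z^10, C_1 ≅ Z^18, C_2 ≅ Z^5.

Boundary ∂_1: C_1 → C_0 is given by ∂[p,q] = [q] − [p]. For instance
  ∂dh = h − d.
As a 10×18 matrix over Z this has rank 9, with invariant factors (1,1,1,1,1,1,1,1,1).

∂_2: C_2 → C_1 maps a triangle to the signed sum of its edges. For instance
  ∂adh = dh − ah + ad,
  ∂bef = ef − bf + be.
As a 18×5 matrix over Z this has rank 5, with invariant factors (1,1,1,1,1).

Computing H_k = (kernel of ∂_k) / (image of ∂_{k+1}):

  H_0: rank C_0 − rank ∂_1 = 10 − 9 = 1, and the invariant factors of ∂_1 are all 1, so H_0 = Z.
  H_1: rank ker ∂_1 − rank ∂_2 = (18 − 9) − 5 = 4, and the invariant factors of ∂_2 are all 1, so H_1 = Z^4.
  H_2: rank ker ∂_2 − rank ∂_3 = (5 − 5) − 0 = 0, and there is no ∂_3, so H_2 = 0.

As a check, the Euler characteristic is 10 − 18 + 5 = -3, which agrees with 1 − 4 + 0 = -3.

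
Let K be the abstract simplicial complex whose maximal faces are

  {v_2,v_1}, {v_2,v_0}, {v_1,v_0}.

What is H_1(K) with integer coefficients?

K has 3 vertices, 3 edges.
rank ∂_1 = 2, rank ∂_2 = 0 ⇒ b_1 = 3 − 2 − 0 = 1. So H_1 ≅ Z.

H_1 ≅ Z.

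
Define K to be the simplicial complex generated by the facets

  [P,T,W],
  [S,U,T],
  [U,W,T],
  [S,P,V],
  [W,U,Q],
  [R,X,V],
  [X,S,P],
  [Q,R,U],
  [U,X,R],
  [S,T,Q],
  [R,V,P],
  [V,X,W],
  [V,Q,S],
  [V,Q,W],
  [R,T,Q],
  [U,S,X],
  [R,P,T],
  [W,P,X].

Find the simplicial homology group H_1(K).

Order the vertices as P < Q < R < S < T < U < V < W < X. Listing each simplex with vertices in this order, K has dimension 2 with simplices:

  0-simplices (9): P, Q, R, S, T, U, V, W, X
  1-simplices (27): PR, PS, PT, PV, PW, PX, QR, QS, QT, QU, QV, QW, RT, RU, RV, RX, ST, SU, SV, SX, TU, TW, UW, UX, VW, VX, WX
  2-simplices (18): PRT, PRV, PSV, PSX, PTW, PWX, QRT, QRU, QST, QSV, QUW, QVW, RUX, RVX, STU, SUX, TUW, VWX

so the chain groups are C_0 ≅ Z^9, C_1 ≅ Z^27, C_2 ≅ Z^18.

∂_1: C_1 → C_0 is given by ∂[p,q] = [q] − [p]. For instance
  ∂PT = T − P.
As a 9×27 matrix over Z this has rank 8, with invariant factors (1,1,1,1,1,1,1,1).

∂_2: C_2 → C_1 acts by ∂[p,q,r] = [q,r] − [p,r] + [p,q]. For instance
  ∂QSV = SV − QV + QS,
  ∂PTW = TW − PW + PT.
As a 27×18 matrix over Z this has rank 18, with invariant factors (1,1,1,1,1,1,1,1,1,1,1,1,1,1,1,1,1,2).

Now H_k = ker ∂_k / im ∂_{k+1}, so:

  H_1: rank ker ∂_1 − rank ∂_2 = (27 − 8) − 18 = 1, and ∂_2 has invariant factor 2 > 1, so H_1 = Z ⊕ Z/2.

H_1 ≅ Z ⊕ Z/2.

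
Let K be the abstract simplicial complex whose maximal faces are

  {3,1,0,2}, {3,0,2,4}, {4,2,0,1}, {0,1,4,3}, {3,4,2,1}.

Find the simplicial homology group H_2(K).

H_2 ≅ 0.

K has 5 vertices, 10 edges, 10 triangles, 5 3-simplices.
rank ∂_2 = 6, rank ∂_3 = 4 ⇒ b_2 = 10 − 6 − 4 = 0; all invariant factors of ∂_3 are 1 so no torsion. So H_2 = 0.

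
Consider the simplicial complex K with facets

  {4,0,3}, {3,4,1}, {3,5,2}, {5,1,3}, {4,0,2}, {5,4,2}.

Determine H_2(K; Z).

We work with the vertex ordering 0 < 1 < 2 < 3 < 4 < 5. The simplices of K, each written with vertices in increasing order, are:

  0-simplices (6): [0], [1], [2], [3], [4], [5]
  1-simplices (12): [0,2], [0,3], [0,4], [1,3], [1,4], [1,5], [2,3], [2,4], [2,5], [3,4], [3,5], [4,5]
  2-simplices (6): [0,2,4], [0,3,4], [1,3,4], [1,3,5], [2,3,5], [2,4,5]

Hence C_0 ≅ Z^6, C_1 ≅ Z^12, C_2 ≅ Z^6.

Boundary ∂_1: C_1 → C_0 is given by ∂[p,q] = [q] − [p]. For instance
  ∂[1,3] = [3] − [1].
As a 6×12 matrix over Z this has rank 5, with invariant factors (1,1,1,1,1).

Boundary ∂_2: C_2 → C_1 acts by ∂[p,q,r] = [q,r] − [p,r] + [p,q]. For instance
  ∂[2,4,5] = [4,5] − [2,5] + [2,4],
  ∂[0,2,4] = [2,4] − [0,4] + [0,2].
The 12×6 boundary matrix has rank 6 and Smith normal form diag(1,1,1,1,1,1).

Reading off H_k = ker ∂_k / im ∂_{k+1}:

  H_2: rank ker ∂_2 − rank ∂_3 = (6 − 6) − 0 = 0, and there is no ∂_3, so H_2 = 0.

(K is a triangulation of the cylinder S^1 x I.)

H_2 ≅ 0.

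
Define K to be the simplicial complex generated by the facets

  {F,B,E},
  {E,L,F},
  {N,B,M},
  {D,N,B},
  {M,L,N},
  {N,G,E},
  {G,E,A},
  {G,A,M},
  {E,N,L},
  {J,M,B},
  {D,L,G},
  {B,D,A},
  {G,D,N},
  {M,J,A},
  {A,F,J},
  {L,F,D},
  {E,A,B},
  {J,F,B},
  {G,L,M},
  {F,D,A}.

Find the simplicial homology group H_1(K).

K has 10 vertices, 30 edges, 20 triangles.
rank ∂_1 = 9, rank ∂_2 = 20 ⇒ b_1 = 30 − 9 − 20 = 1; ∂_2 has invariant factor(s) [2] giving torsion. So H_1 ≅ Z ⊕ Z/2.

H_1 ≅ Z ⊕ Z/2.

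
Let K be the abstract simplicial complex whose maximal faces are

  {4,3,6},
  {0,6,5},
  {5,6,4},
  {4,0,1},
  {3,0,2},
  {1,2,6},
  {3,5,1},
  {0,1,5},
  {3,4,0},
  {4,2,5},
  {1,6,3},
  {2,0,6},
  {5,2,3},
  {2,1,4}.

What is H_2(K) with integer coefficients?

Order the vertices as 0 < 1 < 2 < 3 < 4 < 5 < 6. Listing each simplex with vertices in this order, K has dimension 2 with simplices:

  0-simplices (7): [0], [1], [2], [3], [4], [5], [6]
  1-simplices (21): [0,1], [0,2], [0,3], [0,4], [0,5], [0,6], [1,2], [1,3], [1,4], [1,5], [1,6], [2,3], [2,4], [2,5], [2,6], [3,4], [3,5], [3,6], [4,5], [4,6], [5,6]
  2-simplices (14): [0,1,4], [0,1,5], [0,2,3], [0,2,6], [0,3,4], [0,5,6], [1,2,4], [1,2,6], [1,3,5], [1,3,6], [2,3,5], [2,4,5], [3,4,6], [4,5,6]

giving chain groups C_0 ≅ Z^7, C_1 ≅ Z^21, C_2 ≅ Z^14.

The boundary map ∂_1: C_1 → C_0 maps an edge to its endpoints' difference, ∂[p,q] = q − p. For instance
  ∂[4,5] = [5] − [4].
As a 7×21 matrix over Z this has rank 6, with invariant factors (1,1,1,1,1,1).

The boundary map ∂_2: C_2 → C_1 sends each 2-simplex [p,q,r] to [q,r] − [p,r] + [p,q]. For instance
  ∂[2,3,5] = [3,5] − [2,5] + [2,3],
  ∂[1,3,5] = [3,5] − [1,5] + [1,3].
As a 21×14 matrix over Z this has rank 13, with invariant factors (1,1,1,1,1,1,1,1,1,1,1,1,1).

From H_k ≅ ker(∂_k) / im(∂_{k+1}) we obtain:

  H_2: rank ker ∂_2 − rank ∂_3 = (14 − 13) − 0 = 1, and there is no ∂_3, so H_2 ≅ Z.

H_2 = Z.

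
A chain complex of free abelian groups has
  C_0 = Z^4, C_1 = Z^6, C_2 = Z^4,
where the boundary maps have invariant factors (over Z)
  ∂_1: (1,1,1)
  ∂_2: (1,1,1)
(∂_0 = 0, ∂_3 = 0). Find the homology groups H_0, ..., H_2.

H_0 = Z,  H_1 = 0,  H_2 = Z.

H_0: b_0 = 4 − 0 − 3 = 1; torsion from ∂_1 factors > 1: none. So H_0 = Z.
H_1: b_1 = 6 − 3 − 3 = 0; torsion from ∂_2 factors > 1: none. So H_1 = 0.
H_2: b_2 = 4 − 3 − 0 = 1; torsion from ∂_3 factors > 1: none. So H_2 = Z.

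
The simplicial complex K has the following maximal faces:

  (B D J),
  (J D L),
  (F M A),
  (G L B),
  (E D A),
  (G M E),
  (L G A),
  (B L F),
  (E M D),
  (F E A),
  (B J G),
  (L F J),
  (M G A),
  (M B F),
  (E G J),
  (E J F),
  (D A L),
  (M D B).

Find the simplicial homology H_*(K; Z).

H_0 = Z,  H_1 = Z ⊕ Z/2,  H_2 = 0.

K has 9 vertices, 27 edges, 18 triangles.
rank ∂_0 = 0, rank ∂_1 = 8 ⇒ b_0 = 9 − 0 − 8 = 1; all invariant factors of ∂_1 are 1 so no torsion. So H_0 = Z.
rank ∂_1 = 8, rank ∂_2 = 18 ⇒ b_1 = 27 − 8 − 18 = 1; ∂_2 has invariant factor(s) [2] giving torsion. So H_1 = Z ⊕ Z/2.
rank ∂_2 = 18, rank ∂_3 = 0 ⇒ b_2 = 18 − 18 − 0 = 0. So H_2 = 0.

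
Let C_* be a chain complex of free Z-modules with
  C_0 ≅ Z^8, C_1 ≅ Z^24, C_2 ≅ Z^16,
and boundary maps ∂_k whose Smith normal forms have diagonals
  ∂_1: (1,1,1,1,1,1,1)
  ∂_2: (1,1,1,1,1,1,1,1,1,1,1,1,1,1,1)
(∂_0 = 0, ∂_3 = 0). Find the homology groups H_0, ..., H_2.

H_0 ≅ Z,  H_1 ≅ Z^2,  H_2 ≅ Z.

H_0: b_0 = 8 − 0 − 7 = 1; torsion from ∂_1 factors > 1: none. So H_0 ≅ Z.
H_1: b_1 = 24 − 7 − 15 = 2; torsion from ∂_2 factors > 1: none. So H_1 ≅ Z^2.
H_2: b_2 = 16 − 15 − 0 = 1; torsion from ∂_3 factors > 1: none. So H_2 ≅ Z.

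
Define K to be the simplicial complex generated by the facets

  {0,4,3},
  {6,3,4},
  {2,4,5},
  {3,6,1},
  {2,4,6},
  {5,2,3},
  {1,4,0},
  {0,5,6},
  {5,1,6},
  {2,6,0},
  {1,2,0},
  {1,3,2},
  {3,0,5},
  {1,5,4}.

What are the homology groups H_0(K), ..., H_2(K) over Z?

Fix the vertex order 0 < 1 < 2 < 3 < 4 < 5 < 6 and write every simplex with vertices in increasing order. Then dim K = 2 and the simplices of K are:

  0-simplices (7): [0], [1], [2], [3], [4], [5], [6]
  1-simplices (21): [0,1], [0,2], [0,3], [0,4], [0,5], [0,6], [1,2], [1,3], [1,4], [1,5], [1,6], [2,3], [2,4], [2,5], [2,6], [3,4], [3,5], [3,6], [4,5], [4,6], [5,6]
  2-simplices (14): [0,1,2], [0,1,4], [0,2,6], [0,3,4], [0,3,5], [0,5,6], [1,2,3], [1,3,6], [1,4,5], [1,5,6], [2,3,5], [2,4,5], [2,4,6], [3,4,6]

so the chain groups are C_0 ≅ Z^7, C_1 ≅ Z^21, C_2 ≅ Z^14.

∂_1: C_1 → C_0 is given by ∂[p,q] = [q] − [p]. For instance
  ∂[0,6] = [6] − [0].
The resulting 7×21 matrix has rank 6, and its Smith normal form has invariant factors (1,1,1,1,1,1).

Boundary ∂_2: C_2 → C_1 sends each 2-simplex [p,q,r] to [q,r] − [p,r] + [p,q]. For instance
  ∂[2,4,6] = [4,6] − [2,6] + [2,4],
  ∂[3,4,6] = [4,6] − [3,6] + [3,4].
The 21×14 boundary matrix has rank 13 and Smith normal form diag(1,1,1,1,1,1,1,1,1,1,1,1,1).

Computing H_k = (kernel of ∂_k) / (image of ∂_{k+1}):

  H_0: rank C_0 − rank ∂_1 = 7 − 6 = 1, and the invariant factors of ∂_1 are all 1, so H_0 ≅ Z.
  H_1: rank ker ∂_1 − rank ∂_2 = (21 − 6) − 13 = 2, and the invariant factors of ∂_2 are all 1, so H_1 ≅ Z^2.
  H_2: rank ker ∂_2 − rank ∂_3 = (14 − 13) − 0 = 1, and there is no ∂_3, so H_2 ≅ Z.

As a check, the Euler characteristic is 7 − 21 + 14 = 0, which agrees with 1 − 2 + 1 = 0.

H_0 = Z,  H_1 = Z^2,  H_2 = Z.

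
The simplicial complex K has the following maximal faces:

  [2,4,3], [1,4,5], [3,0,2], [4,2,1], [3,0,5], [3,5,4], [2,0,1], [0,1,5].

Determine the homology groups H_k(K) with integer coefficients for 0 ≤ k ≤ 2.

H_0 ≅ Z,  H_1 = 0,  H_2 ≅ Z.

Order the vertices as 0 < 1 < 2 < 3 < 4 < 5. Listing each simplex with vertices in this order, K has dimension 2 with simplices:

  0-simplices (6): [0], [1], [2], [3], [4], [5]
  1-simplices (12): [0,1], [0,2], [0,3], [0,5], [1,2], [1,4], [1,5], [2,3], [2,4], [3,4], [3,5], [4,5]
  2-simplices (8): [0,1,2], [0,1,5], [0,2,3], [0,3,5], [1,2,4], [1,4,5], [2,3,4], [3,4,5]

Hence C_0 ≅ Z^6, C_1 ≅ Z^12, C_2 ≅ Z^8.

The boundary map ∂_1: C_1 → C_0 maps an edge to its endpoints' difference, ∂[p,q] = q − p. For instance
  ∂[0,5] = [5] − [0].
As a 6×12 matrix over Z this has rank 5, with invariant factors (1,1,1,1,1).

∂_2: C_2 → C_1 sends each 2-simplex [p,q,r] to [q,r] − [p,r] + [p,q]. For instance
  ∂[0,1,5] = [1,5] − [0,5] + [0,1],
  ∂[1,2,4] = [2,4] − [1,4] + [1,2].
As a 12×8 matrix over Z this has rank 7, with invariant factors (1,1,1,1,1,1,1).

Reading off H_k = ker ∂_k / im ∂_{k+1}:

  H_0: rank C_0 − rank ∂_1 = 6 − 5 = 1, and the invariant factors of ∂_1 are all 1, so H_0 = Z.
  H_1: rank ker ∂_1 − rank ∂_2 = (12 − 5) − 7 = 0, and the invariant factors of ∂_2 are all 1, so H_1 = 0.
  H_2: rank ker ∂_2 − rank ∂_3 = (8 − 7) − 0 = 1, and there is no ∂_3, so H_2 = Z.

(K is a triangulation of the 2-sphere S^2.)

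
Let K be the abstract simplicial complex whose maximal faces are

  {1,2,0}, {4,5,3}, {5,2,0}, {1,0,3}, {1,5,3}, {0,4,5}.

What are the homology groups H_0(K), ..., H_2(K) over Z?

Fix the vertex order 0 < 1 < 2 < 3 < 4 < 5 and write every simplex with vertices in increasing order. Then dim K = 2 and the simplices of K are:

  0-simplices (6): [0], [1], [2], [3], [4], [5]
  1-simplices (12): [0,1], [0,2], [0,3], [0,4], [0,5], [1,2], [1,3], [1,5], [2,5], [3,4], [3,5], [4,5]
  2-simplices (6): [0,1,2], [0,1,3], [0,2,5], [0,4,5], [1,3,5], [3,4,5]

giving chain groups C_0 ≅ Z^6, C_1 ≅ Z^12, C_2 ≅ Z^6.

The boundary map ∂_1: C_1 → C_0 is given by ∂[p,q] = [q] − [p]. For instance
  ∂[1,5] = [5] − [1].
The 6×12 boundary matrix has rank 5 and Smith normal form diag(1,1,1,1,1).

The boundary map ∂_2: C_2 → C_1 sends each 2-simplex [p,q,r] to [q,r] − [p,r] + [p,q]. For instance
  ∂[0,1,3] = [1,3] − [0,3] + [0,1],
  ∂[0,1,2] = [1,2] − [0,2] + [0,1].
This gives a 12×6 integer matrix of rank 6; reducing to Smith normal form yields diagonal entries (1,1,1,1,1,1).

Now H_k = ker ∂_k / im ∂_{k+1}, so:

  H_0: rank C_0 − rank ∂_1 = 6 − 5 = 1, and the invariant factors of ∂_1 are all 1, so H_0 = Z.
  H_1: rank ker ∂_1 − rank ∂_2 = (12 − 5) − 6 = 1, and the invariant factors of ∂_2 are all 1, so H_1 = Z.
  H_2: rank ker ∂_2 − rank ∂_3 = (6 − 6) − 0 = 0, and there is no ∂_3, so H_2 = 0.

H_0 ≅ Z,  H_1 ≅ Z,  H_2 = 0.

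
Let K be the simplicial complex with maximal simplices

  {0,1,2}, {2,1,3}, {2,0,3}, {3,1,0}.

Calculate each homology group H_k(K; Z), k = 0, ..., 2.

H_0 = Z,  H_1 = 0,  H_2 = Z.

K has 4 vertices, 6 edges, 4 triangles.
rank ∂_0 = 0, rank ∂_1 = 3 ⇒ b_0 = 4 − 0 − 3 = 1; all invariant factors of ∂_1 are 1 so no torsion. So H_0 = Z.
rank ∂_1 = 3, rank ∂_2 = 3 ⇒ b_1 = 6 − 3 − 3 = 0; all invariant factors of ∂_2 are 1 so no torsion. So H_1 = 0.
rank ∂_2 = 3, rank ∂_3 = 0 ⇒ b_2 = 4 − 3 − 0 = 1. So H_2 = Z.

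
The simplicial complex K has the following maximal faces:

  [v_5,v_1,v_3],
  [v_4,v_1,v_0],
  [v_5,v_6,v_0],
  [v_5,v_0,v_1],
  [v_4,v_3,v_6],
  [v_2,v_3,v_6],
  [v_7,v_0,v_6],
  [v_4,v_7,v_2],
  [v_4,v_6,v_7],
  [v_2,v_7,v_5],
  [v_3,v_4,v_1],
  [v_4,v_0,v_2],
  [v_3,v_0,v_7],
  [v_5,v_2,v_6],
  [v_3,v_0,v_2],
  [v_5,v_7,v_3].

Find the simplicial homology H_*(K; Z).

H_0 = Z,  H_1 = Z^2,  H_2 = Z.

We work with the vertex ordering v_0 < v_1 < v_2 < v_3 < v_4 < v_5 < v_6 < v_7. The simplices of K, each written with vertices in increasing order, are:

  0-simplices (8): [v_0], [v_1], [v_2], [v_3], [v_4], [v_5], [v_6], [v_7]
  1-simplices (24): (24 of them)
  2-simplices (16): (16 of them)

giving chain groups C_0 ≅ Z^8, C_1 ≅ Z^24, C_2 ≅ Z^16.

The boundary map ∂_1: C_1 → C_0 is given by ∂[p,q] = [q] − [p].
The 8×24 boundary matrix has rank 7 and Smith normal form diag(1,1,1,1,1,1,1).

Boundary ∂_2: C_2 → C_1 acts by ∂[p,q,r] = [q,r] − [p,r] + [p,q]. For instance
  ∂[v_3,v_5,v_7] = [v_5,v_7] − [v_3,v_7] + [v_3,v_5],
  ∂[v_0,v_2,v_3] = [v_2,v_3] − [v_0,v_3] + [v_0,v_2].
The resulting 24×16 matrix has rank 15, and its Smith normal form has invariant factors (1,1,1,1,1,1,1,1,1,1,1,1,1,1,1).

Now H_k = ker ∂_k / im ∂_{k+1}, so:

  H_0: rank C_0 − rank ∂_1 = 8 − 7 = 1, and the invariant factors of ∂_1 are all 1, so H_0 = Z.
  H_1: rank ker ∂_1 − rank ∂_2 = (24 − 7) − 15 = 2, and the invariant factors of ∂_2 are all 1, so H_1 = Z^2.
  H_2: rank ker ∂_2 − rank ∂_3 = (16 − 15) − 0 = 1, and there is no ∂_3, so H_2 = Z.

As a check, the Euler characteristic is 8 − 24 + 16 = 0, which agrees with 1 − 2 + 1 = 0.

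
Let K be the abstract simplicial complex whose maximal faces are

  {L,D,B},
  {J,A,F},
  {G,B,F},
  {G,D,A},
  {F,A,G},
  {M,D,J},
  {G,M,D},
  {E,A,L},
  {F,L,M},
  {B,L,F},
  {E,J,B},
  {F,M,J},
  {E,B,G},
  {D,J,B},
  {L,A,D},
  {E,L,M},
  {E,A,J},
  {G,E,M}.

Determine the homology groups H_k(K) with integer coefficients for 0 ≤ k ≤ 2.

We work with the vertex ordering A < B < D < E < F < G < J < L < M. The simplices of K, each written with vertices in increasing order, are:

  0-simplices (9): A, B, D, E, F, G, J, L, M
  1-simplices (27): AD, AE, AF, AG, AJ, AL, BD, BE, BF, BG, BJ, BL, DG, DJ, DL, DM, EG, EJ, EL, EM, FG, FJ, FL, FM, GM, JM, LM
  2-simplices (18): ADG, ADL, AEJ, AEL, AFG, AFJ, BDJ, BDL, BEG, BEJ, BFG, BFL, DGM, DJM, EGM, ELM, FJM, FLM

Hence C_0 ≅ Z^9, C_1 ≅ Z^27, C_2 ≅ Z^18.

∂_1: C_1 → C_0 sends each edge [p,q] (with p < q) to q − p. For instance
  ∂EJ = J − E.
This gives a 9×27 integer matrix of rank 8; reducing to Smith normal form yields diagonal entries (1,1,1,1,1,1,1,1).

Boundary ∂_2: C_2 → C_1 sends each 2-simplex [p,q,r] to [q,r] − [p,r] + [p,q]. For instance
  ∂DGM = GM − DM + DG,
  ∂BDL = DL − BL + BD.
As a 27×18 matrix over Z this has rank 17, with invariant factors (1,1,1,1,1,1,1,1,1,1,1,1,1,1,1,1,1).

From H_k ≅ ker(∂_k) / im(∂_{k+1}) we obtain:

  H_0: rank C_0 − rank ∂_1 = 9 − 8 = 1, and the invariant factors of ∂_1 are all 1, so H_0 = Z.
  H_1: rank ker ∂_1 − rank ∂_2 = (27 − 8) − 17 = 2, and the invariant factors of ∂_2 are all 1, so H_1 = Z^2.
  H_2: rank ker ∂_2 − rank ∂_3 = (18 − 17) − 0 = 1, and there is no ∂_3, so H_2 = Z.

H_0 = Z,  H_1 = Z^2,  H_2 = Z.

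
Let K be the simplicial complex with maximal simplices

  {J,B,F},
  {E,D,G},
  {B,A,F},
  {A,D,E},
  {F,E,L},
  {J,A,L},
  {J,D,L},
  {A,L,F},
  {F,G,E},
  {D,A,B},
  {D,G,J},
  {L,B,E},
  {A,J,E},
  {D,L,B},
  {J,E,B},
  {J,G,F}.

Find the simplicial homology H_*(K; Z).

H_0 ≅ Z,  H_1 ≅ Z^2,  H_2 ≅ Z.

Fix the vertex order A < B < D < E < F < G < J < L and write every simplex with vertices in increasing order. Then dim K = 2 and the simplices of K are:

  0-simplices (8): A, B, D, E, F, G, J, L
  1-simplices (24): AB, AD, AE, AF, AJ, AL, BD, BE, BF, BJ, BL, DE, DG, DJ, DL, EF, EG, EJ, EL, FG, FJ, FL, GJ, JL
  2-simplices (16): ABD, ABF, ADE, AEJ, AFL, AJL, BDL, BEJ, BEL, BFJ, DEG, DGJ, DJL, EFG, EFL, FGJ

Hence C_0 ≅ Z^8, C_1 ≅ Z^24, C_2 ≅ Z^16.

The boundary map ∂_1: C_1 → C_0 sends each edge [p,q] (with p < q) to q − p. For instance
  ∂EJ = J − E.
The 8×24 boundary matrix has rank 7 and Smith normal form diag(1,1,1,1,1,1,1).

Boundary ∂_2: C_2 → C_1 sends each 2-simplex [p,q,r] to [q,r] − [p,r] + [p,q]. For instance
  ∂DJL = JL − DL + DJ,
  ∂BFJ = FJ − BJ + BF.
As a 24×16 matrix over Z this has rank 15, with invariant factors (1,1,1,1,1,1,1,1,1,1,1,1,1,1,1).

Now H_k = ker ∂_k / im ∂_{k+1}, so:

  H_0: rank C_0 − rank ∂_1 = 8 − 7 = 1, and the invariant factors of ∂_1 are all 1, so H_0 = Z.
  H_1: rank ker ∂_1 − rank ∂_2 = (24 − 7) − 15 = 2, and the invariant factors of ∂_2 are all 1, so H_1 = Z^2.
  H_2: rank ker ∂_2 − rank ∂_3 = (16 − 15) − 0 = 1, and there is no ∂_3, so H_2 = Z.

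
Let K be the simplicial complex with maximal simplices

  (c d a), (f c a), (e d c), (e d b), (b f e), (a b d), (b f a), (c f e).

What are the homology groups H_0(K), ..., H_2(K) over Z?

We work with the vertex ordering a < b < c < d < e < f. The simplices of K, each written with vertices in increasing order, are:

  0-simplices (6): a, b, c, d, e, f
  1-simplices (12): ab, ac, ad, af, bd, be, bf, cd, ce, cf, de, ef
  2-simplices (8): abd, abf, acd, acf, bde, bef, cde, cef

Hence C_0 ≅ Z^6, C_1 ≅ Z^12, C_2 ≅ Z^8.

Boundary ∂_1: C_1 → C_0 maps an edge to its endpoints' difference, ∂[p,q] = q − p.
This gives a 6×12 integer matrix of rank 5; reducing to Smith normal form yields diagonal entries (1,1,1,1,1).

∂_2: C_2 → C_1 sends each 2-simplex [p,q,r] to [q,r] − [p,r] + [p,q]. For instance
  ∂abf = bf − af + ab,
  ∂cef = ef − cf + ce.
As a 12×8 matrix over Z this has rank 7, with invariant factors (1,1,1,1,1,1,1).

Now H_k = ker ∂_k / im ∂_{k+1}, so:

  H_0: rank C_0 − rank ∂_1 = 6 − 5 = 1, and the invariant factors of ∂_1 are all 1, so H_0 ≅ Z.
  H_1: rank ker ∂_1 − rank ∂_2 = (12 − 5) − 7 = 0, and the invariant factors of ∂_2 are all 1, so H_1 ≅ 0.
  H_2: rank ker ∂_2 − rank ∂_3 = (8 − 7) − 0 = 1, and there is no ∂_3, so H_2 ≅ Z.

As a check, the Euler characteristic is 6 − 12 + 8 = 2, which agrees with 1 − 0 + 1 = 2.

H_0 = Z,  H_1 = 0,  H_2 = Z.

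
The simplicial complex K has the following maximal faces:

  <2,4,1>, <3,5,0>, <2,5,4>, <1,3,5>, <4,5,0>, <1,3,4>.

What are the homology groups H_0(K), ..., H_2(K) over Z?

We work with the vertex ordering 0 < 1 < 2 < 3 < 4 < 5. The simplices of K, each written with vertices in increasing order, are:

  0-simplices (6): [0], [1], [2], [3], [4], [5]
  1-simplices (12): [0,3], [0,4], [0,5], [1,2], [1,3], [1,4], [1,5], [2,4], [2,5], [3,4], [3,5], [4,5]
  2-simplices (6): [0,3,5], [0,4,5], [1,2,4], [1,3,4], [1,3,5], [2,4,5]

so the chain groups are C_0 ≅ Z^6, C_1 ≅ Z^12, C_2 ≅ Z^6.

Boundary ∂_1: C_1 → C_0 sends each edge [p,q] (with p < q) to q − p.
This gives a 6×12 integer matrix of rank 5; reducing to Smith normal form yields diagonal entries (1,1,1,1,1).

∂_2: C_2 → C_1 maps a triangle to the signed sum of its edges. For instance
  ∂[1,2,4] = [2,4] − [1,4] + [1,2],
  ∂[2,4,5] = [4,5] − [2,5] + [2,4].
This gives a 12×6 integer matrix of rank 6; reducing to Smith normal form yields diagonal entries (1,1,1,1,1,1).

Now H_k = ker ∂_k / im ∂_{k+1}, so:

  H_0: rank C_0 − rank ∂_1 = 6 − 5 = 1, and the invariant factors of ∂_1 are all 1, so H_0 = Z.
  H_1: rank ker ∂_1 − rank ∂_2 = (12 − 5) − 6 = 1, and the invariant factors of ∂_2 are all 1, so H_1 = Z.
  H_2: rank ker ∂_2 − rank ∂_3 = (6 − 6) − 0 = 0, and there is no ∂_3, so H_2 = 0.

(K is a triangulation of the cylinder S^1 x I.)

H_0 = Z,  H_1 = Z,  H_2 = 0.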